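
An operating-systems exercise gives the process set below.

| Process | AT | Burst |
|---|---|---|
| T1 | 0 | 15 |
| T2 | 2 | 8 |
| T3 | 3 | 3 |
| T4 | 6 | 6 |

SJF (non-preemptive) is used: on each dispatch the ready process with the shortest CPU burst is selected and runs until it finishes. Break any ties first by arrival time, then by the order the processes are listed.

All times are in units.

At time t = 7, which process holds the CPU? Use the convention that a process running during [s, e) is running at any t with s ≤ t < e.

Gantt: | T1 0-15 | T3 15-18 | T4 18-24 | T2 24-32 |
Completion: T1=15  T2=32  T3=18  T4=24

T1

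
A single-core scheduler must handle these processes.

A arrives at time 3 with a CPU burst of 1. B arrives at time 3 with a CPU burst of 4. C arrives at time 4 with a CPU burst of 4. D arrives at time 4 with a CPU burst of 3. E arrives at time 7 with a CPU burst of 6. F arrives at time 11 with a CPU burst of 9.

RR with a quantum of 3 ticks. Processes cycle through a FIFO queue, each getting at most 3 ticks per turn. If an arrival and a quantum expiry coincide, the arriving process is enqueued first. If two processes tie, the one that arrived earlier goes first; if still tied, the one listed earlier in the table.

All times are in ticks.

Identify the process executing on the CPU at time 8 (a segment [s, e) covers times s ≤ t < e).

C

Schedule: | idle 0-3 | A 3-4 | B 4-7 | C 7-10 | D 10-13 | E 13-16 | B 16-17 | C 17-18 | F 18-21 | E 21-24 | F 24-30 |
Completion: A=4  B=17  C=18  D=13  E=24  F=30
Turnaround (C−A): A=1  B=14  C=14  D=9  E=17  F=19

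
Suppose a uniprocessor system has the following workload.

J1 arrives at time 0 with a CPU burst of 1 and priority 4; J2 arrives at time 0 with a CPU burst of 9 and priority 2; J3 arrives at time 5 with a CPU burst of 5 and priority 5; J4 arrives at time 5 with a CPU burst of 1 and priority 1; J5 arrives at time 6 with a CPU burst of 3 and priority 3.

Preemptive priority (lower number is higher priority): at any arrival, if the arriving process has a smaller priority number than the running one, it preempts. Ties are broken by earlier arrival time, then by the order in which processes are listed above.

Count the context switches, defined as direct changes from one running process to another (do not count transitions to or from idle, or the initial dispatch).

5

Timeline: | J2 0-5 | J4 5-6 | J2 6-10 | J5 10-13 | J1 13-14 | J3 14-19 |
Completion: J1=14  J2=10  J3=19  J4=6  J5=13
Turnaround (C−A): J1=14  J2=10  J3=14  J4=1  J5=7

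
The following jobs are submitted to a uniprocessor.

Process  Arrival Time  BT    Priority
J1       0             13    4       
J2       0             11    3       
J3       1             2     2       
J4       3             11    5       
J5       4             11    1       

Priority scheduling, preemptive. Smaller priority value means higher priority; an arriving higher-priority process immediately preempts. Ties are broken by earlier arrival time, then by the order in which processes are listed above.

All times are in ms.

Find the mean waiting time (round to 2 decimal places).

Gantt: | J2 0-1 | J3 1-3 | J2 3-4 | J5 4-15 | J2 15-24 | J1 24-37 | J4 37-48 |
Completion: J1=37  J2=24  J3=3  J4=48  J5=15
Turnaround (C−A): J1=37  J2=24  J3=2  J4=45  J5=11
Waiting times: J1=24, J2=13, J3=0, J4=34, J5=0
Average waiting = (24+13+0+34+0) / 5 = 71/5 = 14.20

14.20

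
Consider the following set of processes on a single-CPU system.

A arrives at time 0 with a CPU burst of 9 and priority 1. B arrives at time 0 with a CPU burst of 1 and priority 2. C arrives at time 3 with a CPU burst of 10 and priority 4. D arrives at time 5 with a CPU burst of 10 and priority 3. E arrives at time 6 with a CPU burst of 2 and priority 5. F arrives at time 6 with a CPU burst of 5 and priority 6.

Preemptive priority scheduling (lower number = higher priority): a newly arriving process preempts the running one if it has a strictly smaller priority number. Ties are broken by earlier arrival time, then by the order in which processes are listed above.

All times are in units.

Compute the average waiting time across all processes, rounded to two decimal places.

13.50

Gantt: | A 0-9 | B 9-10 | D 10-20 | C 20-30 | E 30-32 | F 32-37 |
Completion: A=9  B=10  C=30  D=20  E=32  F=37
Waiting times: A=0, B=9, C=17, D=5, E=24, F=26
Average waiting = (0+9+17+5+24+26) / 6 = 81/6 = 13.50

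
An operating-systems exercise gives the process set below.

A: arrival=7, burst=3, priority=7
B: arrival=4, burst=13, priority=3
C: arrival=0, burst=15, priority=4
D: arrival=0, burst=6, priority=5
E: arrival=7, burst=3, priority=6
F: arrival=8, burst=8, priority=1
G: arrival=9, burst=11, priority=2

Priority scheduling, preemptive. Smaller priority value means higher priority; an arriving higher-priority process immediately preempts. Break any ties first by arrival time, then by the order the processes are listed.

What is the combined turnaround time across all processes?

Schedule: | C 0-4 | B 4-8 | F 8-16 | G 16-27 | B 27-36 | C 36-47 | D 47-53 | E 53-56 | A 56-59 |
Completion: A=59  B=36  C=47  D=53  E=56  F=16  G=27
Turnaround (C−A): A=52  B=32  C=47  D=53  E=49  F=8  G=18
Turnaround = completion − arrival: A=52, B=32, C=47, D=53, E=49, F=8, G=18
Total turnaround = 52 + 32 + 47 + 53 + 49 + 8 + 18 = 259

259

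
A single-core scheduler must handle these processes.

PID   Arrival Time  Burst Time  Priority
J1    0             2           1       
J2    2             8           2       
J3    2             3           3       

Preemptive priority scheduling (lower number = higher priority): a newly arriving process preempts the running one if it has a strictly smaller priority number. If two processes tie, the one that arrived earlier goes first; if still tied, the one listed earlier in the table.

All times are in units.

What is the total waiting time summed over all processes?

Schedule: | J1 0-2 | J2 2-10 | J3 10-13 |
Completion: J1=2  J2=10  J3=13
Waiting = turnaround − burst: J1=0, J2=0, J3=8
Total waiting = 0 + 0 + 8 = 8

8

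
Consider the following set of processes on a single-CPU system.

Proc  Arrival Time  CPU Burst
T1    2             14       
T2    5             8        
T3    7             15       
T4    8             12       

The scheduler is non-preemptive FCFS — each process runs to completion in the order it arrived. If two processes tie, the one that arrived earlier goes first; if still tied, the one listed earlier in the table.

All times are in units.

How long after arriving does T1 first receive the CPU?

Gantt: | idle 0-2 | T1 2-16 | T2 16-24 | T3 24-39 | T4 39-51 |
Completion: T1=16  T2=24  T3=39  T4=51
Turnaround (C−A): T1=14  T2=19  T3=32  T4=43
Response(T1) = first start − arrival = 2 − 2 = 0

0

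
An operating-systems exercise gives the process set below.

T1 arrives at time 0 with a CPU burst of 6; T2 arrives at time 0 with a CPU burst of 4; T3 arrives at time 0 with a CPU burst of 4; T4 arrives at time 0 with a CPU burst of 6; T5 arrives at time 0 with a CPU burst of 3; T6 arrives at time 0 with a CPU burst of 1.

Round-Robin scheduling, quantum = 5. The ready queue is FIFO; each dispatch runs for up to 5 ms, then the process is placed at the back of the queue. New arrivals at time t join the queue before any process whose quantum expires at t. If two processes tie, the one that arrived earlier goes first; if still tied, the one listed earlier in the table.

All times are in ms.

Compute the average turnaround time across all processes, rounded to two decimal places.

18.67

Schedule: | T1 0-5 | T2 5-9 | T3 9-13 | T4 13-18 | T5 18-21 | T6 21-22 | T1 22-23 | T4 23-24 |
Completion: T1=23  T2=9  T3=13  T4=24  T5=21  T6=22
Turnaround (C−A): T1=23  T2=9  T3=13  T4=24  T5=21  T6=22
Turnaround times: T1=23, T2=9, T3=13, T4=24, T5=21, T6=22
Average turnaround = (23+9+13+24+21+22) / 6 = 112/6 = 18.67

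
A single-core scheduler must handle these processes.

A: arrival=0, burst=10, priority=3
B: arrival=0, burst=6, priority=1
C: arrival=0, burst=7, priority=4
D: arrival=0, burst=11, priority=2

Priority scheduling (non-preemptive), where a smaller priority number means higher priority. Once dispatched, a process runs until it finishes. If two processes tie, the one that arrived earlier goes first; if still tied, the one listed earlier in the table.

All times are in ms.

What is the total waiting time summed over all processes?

Gantt: | B 0-6 | D 6-17 | A 17-27 | C 27-34 |
Completion: A=27  B=6  C=34  D=17
Turnaround (C−A): A=27  B=6  C=34  D=17
Waiting = turnaround − burst: A=17, B=0, C=27, D=6
Total waiting = 17 + 0 + 27 + 6 = 50

50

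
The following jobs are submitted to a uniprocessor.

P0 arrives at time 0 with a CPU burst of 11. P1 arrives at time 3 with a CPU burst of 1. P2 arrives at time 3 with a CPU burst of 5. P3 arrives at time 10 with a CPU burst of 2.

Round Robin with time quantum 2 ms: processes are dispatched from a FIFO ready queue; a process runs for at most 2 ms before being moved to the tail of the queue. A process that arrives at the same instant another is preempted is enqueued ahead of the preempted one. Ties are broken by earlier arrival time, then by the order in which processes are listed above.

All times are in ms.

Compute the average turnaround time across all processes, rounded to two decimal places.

Timeline: | P0 0-4 | P1 4-5 | P2 5-7 | P0 7-9 | P2 9-11 | P0 11-13 | P3 13-15 | P2 15-16 | P0 16-19 |
Completion: P0=19  P1=5  P2=16  P3=15
Turnaround (C−A): P0=19  P1=2  P2=13  P3=5
Turnaround times: P0=19, P1=2, P2=13, P3=5
Average turnaround = (19+2+13+5) / 4 = 39/4 = 9.75

9.75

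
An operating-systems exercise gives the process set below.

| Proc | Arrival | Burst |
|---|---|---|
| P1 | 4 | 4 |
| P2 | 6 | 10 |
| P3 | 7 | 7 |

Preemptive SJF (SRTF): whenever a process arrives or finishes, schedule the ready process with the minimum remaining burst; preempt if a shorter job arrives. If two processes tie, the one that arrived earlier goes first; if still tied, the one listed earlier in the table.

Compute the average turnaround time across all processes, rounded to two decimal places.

Timeline: | idle 0-4 | P1 4-8 | P3 8-15 | P2 15-25 |
Completion: P1=8  P2=25  P3=15
Turnaround times: P1=4, P2=19, P3=8
Average turnaround = (4+19+8) / 3 = 31/3 = 10.33

10.33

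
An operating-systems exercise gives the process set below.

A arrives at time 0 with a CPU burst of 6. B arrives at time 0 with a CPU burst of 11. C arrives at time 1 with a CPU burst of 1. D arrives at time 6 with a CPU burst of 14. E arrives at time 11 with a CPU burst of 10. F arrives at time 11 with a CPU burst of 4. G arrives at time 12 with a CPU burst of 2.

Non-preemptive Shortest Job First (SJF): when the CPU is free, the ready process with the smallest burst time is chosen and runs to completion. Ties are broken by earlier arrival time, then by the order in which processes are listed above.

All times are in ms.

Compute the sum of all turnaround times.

116

Schedule: | A 0-6 | C 6-7 | B 7-18 | G 18-20 | F 20-24 | E 24-34 | D 34-48 |
Completion: A=6  B=18  C=7  D=48  E=34  F=24  G=20
Turnaround = completion − arrival: A=6, B=18, C=6, D=42, E=23, F=13, G=8
Total turnaround = 6 + 18 + 6 + 42 + 23 + 13 + 8 = 116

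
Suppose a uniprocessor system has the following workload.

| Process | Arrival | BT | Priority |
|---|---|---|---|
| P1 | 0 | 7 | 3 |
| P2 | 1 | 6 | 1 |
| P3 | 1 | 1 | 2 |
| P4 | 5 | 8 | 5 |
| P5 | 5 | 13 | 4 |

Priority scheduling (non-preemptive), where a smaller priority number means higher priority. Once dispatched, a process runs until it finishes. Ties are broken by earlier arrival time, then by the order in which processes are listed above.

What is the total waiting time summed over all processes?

Gantt: | P1 0-7 | P2 7-13 | P3 13-14 | P5 14-27 | P4 27-35 |
Completion: P1=7  P2=13  P3=14  P4=35  P5=27
Waiting = turnaround − burst: P1=0, P2=6, P3=12, P4=22, P5=9
Total waiting = 0 + 6 + 12 + 22 + 9 = 49

49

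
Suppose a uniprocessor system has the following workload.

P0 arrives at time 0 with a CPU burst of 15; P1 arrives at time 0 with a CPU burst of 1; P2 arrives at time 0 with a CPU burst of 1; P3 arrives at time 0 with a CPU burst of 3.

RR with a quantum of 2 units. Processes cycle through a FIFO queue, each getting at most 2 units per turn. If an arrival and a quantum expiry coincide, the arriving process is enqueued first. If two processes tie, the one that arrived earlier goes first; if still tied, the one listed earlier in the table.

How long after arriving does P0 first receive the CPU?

Gantt: | P0 0-2 | P1 2-3 | P2 3-4 | P3 4-6 | P0 6-8 | P3 8-9 | P0 9-20 |
Completion: P0=20  P1=3  P2=4  P3=9
Turnaround (C−A): P0=20  P1=3  P2=4  P3=9
Response(P0) = first start − arrival = 0 − 0 = 0

0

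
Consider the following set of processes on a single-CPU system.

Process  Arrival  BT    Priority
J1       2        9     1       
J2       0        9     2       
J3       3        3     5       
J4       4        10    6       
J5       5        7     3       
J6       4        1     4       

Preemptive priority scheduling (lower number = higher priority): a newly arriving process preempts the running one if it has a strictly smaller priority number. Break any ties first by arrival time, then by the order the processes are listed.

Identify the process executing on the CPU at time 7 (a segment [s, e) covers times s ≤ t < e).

J1

Timeline: | J2 0-2 | J1 2-11 | J2 11-18 | J5 18-25 | J6 25-26 | J3 26-29 | J4 29-39 |
Completion: J1=11  J2=18  J3=29  J4=39  J5=25  J6=26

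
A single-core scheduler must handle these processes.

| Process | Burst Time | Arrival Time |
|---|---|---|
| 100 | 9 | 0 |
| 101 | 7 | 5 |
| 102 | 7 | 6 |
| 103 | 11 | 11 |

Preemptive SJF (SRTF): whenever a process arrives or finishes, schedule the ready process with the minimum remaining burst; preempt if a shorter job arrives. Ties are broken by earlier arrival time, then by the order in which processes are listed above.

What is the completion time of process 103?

Gantt: | 100 0-9 | 101 9-16 | 102 16-23 | 103 23-34 |
Completion: 100=9  101=16  102=23  103=34

34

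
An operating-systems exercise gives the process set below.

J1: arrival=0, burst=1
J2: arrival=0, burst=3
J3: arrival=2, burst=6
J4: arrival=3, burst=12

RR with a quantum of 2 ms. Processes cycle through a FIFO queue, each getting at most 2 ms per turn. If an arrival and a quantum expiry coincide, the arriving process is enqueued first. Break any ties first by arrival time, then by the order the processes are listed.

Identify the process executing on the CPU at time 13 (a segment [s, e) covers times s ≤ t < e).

J3

Gantt: | J1 0-1 | J2 1-3 | J3 3-5 | J4 5-7 | J2 7-8 | J3 8-10 | J4 10-12 | J3 12-14 | J4 14-22 |
Completion: J1=1  J2=8  J3=14  J4=22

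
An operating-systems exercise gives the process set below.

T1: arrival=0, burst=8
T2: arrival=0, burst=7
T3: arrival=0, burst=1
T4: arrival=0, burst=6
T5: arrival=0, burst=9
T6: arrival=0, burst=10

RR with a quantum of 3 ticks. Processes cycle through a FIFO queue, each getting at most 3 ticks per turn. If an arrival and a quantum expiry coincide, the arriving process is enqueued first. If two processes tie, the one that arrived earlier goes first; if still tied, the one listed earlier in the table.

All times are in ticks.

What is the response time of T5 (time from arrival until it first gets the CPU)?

Schedule: | T1 0-3 | T2 3-6 | T3 6-7 | T4 7-10 | T5 10-13 | T6 13-16 | T1 16-19 | T2 19-22 | T4 22-25 | T5 25-28 | T6 28-31 | T1 31-33 | T2 33-34 | T5 34-37 | T6 37-41 |
Completion: T1=33  T2=34  T3=7  T4=25  T5=37  T6=41
Response(T5) = first start − arrival = 10 − 0 = 10

10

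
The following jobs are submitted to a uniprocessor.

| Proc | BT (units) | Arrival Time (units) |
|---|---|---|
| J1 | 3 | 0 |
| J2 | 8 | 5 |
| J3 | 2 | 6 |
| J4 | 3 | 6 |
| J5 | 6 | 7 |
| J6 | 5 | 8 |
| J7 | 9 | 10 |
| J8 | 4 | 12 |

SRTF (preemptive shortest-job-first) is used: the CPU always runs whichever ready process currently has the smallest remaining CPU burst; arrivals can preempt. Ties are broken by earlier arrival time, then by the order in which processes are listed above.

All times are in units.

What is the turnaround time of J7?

32

Schedule: | J1 0-3 | idle 3-5 | J2 5-6 | J3 6-8 | J4 8-11 | J6 11-16 | J8 16-20 | J5 20-26 | J2 26-33 | J7 33-42 |
Completion: J1=3  J2=33  J3=8  J4=11  J5=26  J6=16  J7=42  J8=20
Turnaround(J7) = completion − arrival = 42 − 10 = 32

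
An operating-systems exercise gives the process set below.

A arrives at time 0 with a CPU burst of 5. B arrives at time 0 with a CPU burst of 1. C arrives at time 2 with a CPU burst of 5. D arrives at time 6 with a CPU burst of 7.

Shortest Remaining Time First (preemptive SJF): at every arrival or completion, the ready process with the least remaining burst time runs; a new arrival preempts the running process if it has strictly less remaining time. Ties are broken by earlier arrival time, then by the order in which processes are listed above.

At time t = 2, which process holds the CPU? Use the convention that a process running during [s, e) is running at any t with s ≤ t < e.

A

Schedule: | B 0-1 | A 1-6 | C 6-11 | D 11-18 |
Completion: A=6  B=1  C=11  D=18
Turnaround (C−A): A=6  B=1  C=9  D=12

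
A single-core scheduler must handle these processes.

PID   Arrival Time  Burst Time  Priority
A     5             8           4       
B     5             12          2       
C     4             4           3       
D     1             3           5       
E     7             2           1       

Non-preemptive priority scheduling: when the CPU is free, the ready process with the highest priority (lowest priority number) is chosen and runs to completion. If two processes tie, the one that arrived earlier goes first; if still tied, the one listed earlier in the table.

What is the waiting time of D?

Timeline: | idle 0-1 | D 1-4 | C 4-8 | E 8-10 | B 10-22 | A 22-30 |
Completion: A=30  B=22  C=8  D=4  E=10
Turnaround (C−A): A=25  B=17  C=4  D=3  E=3
Waiting(D) = turnaround − burst = 3 − 3 = 0

0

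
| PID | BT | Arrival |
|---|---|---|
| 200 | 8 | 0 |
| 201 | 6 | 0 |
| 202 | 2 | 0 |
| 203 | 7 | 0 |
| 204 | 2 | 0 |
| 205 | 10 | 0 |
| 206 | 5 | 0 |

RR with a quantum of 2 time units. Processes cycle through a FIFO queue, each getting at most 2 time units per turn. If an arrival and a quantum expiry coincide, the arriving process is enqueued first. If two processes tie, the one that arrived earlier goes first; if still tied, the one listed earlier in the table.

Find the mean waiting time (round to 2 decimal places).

21.14

Schedule: | 200 0-2 | 201 2-4 | 202 4-6 | 203 6-8 | 204 8-10 | 205 10-12 | 206 12-14 | 200 14-16 | 201 16-18 | 203 18-20 | 205 20-22 | 206 22-24 | 200 24-26 | 201 26-28 | 203 28-30 | 205 30-32 | 206 32-33 | 200 33-35 | 203 35-36 | 205 36-40 |
Completion: 200=35  201=28  202=6  203=36  204=10  205=40  206=33
Turnaround (C−A): 200=35  201=28  202=6  203=36  204=10  205=40  206=33
Waiting times: 200=27, 201=22, 202=4, 203=29, 204=8, 205=30, 206=28
Average waiting = (27+22+4+29+8+30+28) / 7 = 148/7 = 21.14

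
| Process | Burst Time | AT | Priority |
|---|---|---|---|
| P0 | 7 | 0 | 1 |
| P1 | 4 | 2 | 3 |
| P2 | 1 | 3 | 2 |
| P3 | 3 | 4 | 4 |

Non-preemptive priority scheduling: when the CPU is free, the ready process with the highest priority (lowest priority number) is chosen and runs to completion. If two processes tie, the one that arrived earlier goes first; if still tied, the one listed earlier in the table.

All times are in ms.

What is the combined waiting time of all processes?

18

Schedule: | P0 0-7 | P2 7-8 | P1 8-12 | P3 12-15 |
Completion: P0=7  P1=12  P2=8  P3=15
Turnaround (C−A): P0=7  P1=10  P2=5  P3=11
Waiting = turnaround − burst: P0=0, P1=6, P2=4, P3=8
Total waiting = 0 + 6 + 4 + 8 = 18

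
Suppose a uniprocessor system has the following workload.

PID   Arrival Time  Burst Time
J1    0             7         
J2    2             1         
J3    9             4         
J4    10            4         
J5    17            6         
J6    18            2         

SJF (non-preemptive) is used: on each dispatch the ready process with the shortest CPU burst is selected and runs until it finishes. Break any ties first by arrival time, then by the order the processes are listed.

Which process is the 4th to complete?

Timeline: | J1 0-7 | J2 7-8 | idle 8-9 | J3 9-13 | J4 13-17 | J5 17-23 | J6 23-25 |
Completion: J1=7  J2=8  J3=13  J4=17  J5=23  J6=25
Finish order: J1 → J2 → J3 → J4 → J5 → J6

J4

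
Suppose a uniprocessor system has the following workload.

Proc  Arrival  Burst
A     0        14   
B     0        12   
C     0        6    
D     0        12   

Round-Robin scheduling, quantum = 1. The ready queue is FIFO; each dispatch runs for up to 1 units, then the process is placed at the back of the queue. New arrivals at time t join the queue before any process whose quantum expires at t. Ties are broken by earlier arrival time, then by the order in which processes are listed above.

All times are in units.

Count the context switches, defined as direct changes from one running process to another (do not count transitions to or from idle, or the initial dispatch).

42

Timeline: | A 0-1 | B 1-2 | C 2-3 | D 3-4 | A 4-5 | B 5-6 | C 6-7 | D 7-8 | A 8-9 | B 9-10 | C 10-11 | D 11-12 | A 12-13 | B 13-14 | C 14-15 | D 15-16 | A 16-17 | B 17-18 | C 18-19 | D 19-20 | A 20-21 | B 21-22 | C 22-23 | D 23-24 | A 24-25 | B 25-26 | D 26-27 | A 27-28 | B 28-29 | D 29-30 | A 30-31 | B 31-32 | D 32-33 | A 33-34 | B 34-35 | D 35-36 | A 36-37 | B 37-38 | D 38-39 | A 39-40 | B 40-41 | D 41-42 | A 42-44 |
Completion: A=44  B=41  C=23  D=42
Turnaround (C−A): A=44  B=41  C=23  D=42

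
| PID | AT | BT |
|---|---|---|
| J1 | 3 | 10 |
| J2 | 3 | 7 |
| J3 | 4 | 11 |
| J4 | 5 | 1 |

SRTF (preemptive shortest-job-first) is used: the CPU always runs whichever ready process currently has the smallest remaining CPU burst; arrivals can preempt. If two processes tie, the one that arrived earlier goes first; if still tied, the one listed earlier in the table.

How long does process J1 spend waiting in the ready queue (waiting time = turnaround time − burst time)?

Schedule: | idle 0-3 | J2 3-5 | J4 5-6 | J2 6-11 | J1 11-21 | J3 21-32 |
Completion: J1=21  J2=11  J3=32  J4=6
Turnaround (C−A): J1=18  J2=8  J3=28  J4=1
Waiting(J1) = turnaround − burst = 18 − 10 = 8

8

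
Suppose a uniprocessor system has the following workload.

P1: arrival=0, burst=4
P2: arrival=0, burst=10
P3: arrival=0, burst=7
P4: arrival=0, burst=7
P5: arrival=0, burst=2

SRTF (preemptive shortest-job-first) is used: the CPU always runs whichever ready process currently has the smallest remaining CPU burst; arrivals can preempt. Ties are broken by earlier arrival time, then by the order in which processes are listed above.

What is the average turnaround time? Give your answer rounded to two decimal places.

Schedule: | P5 0-2 | P1 2-6 | P3 6-13 | P4 13-20 | P2 20-30 |
Completion: P1=6  P2=30  P3=13  P4=20  P5=2
Turnaround times: P1=6, P2=30, P3=13, P4=20, P5=2
Average turnaround = (6+30+13+20+2) / 5 = 71/5 = 14.20

14.20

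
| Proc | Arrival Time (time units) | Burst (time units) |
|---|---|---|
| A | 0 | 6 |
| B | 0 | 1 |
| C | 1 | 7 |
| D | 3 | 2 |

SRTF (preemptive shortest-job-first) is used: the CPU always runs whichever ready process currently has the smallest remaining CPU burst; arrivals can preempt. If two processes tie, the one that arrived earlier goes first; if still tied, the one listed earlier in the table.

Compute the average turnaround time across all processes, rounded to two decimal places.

Timeline: | B 0-1 | A 1-3 | D 3-5 | A 5-9 | C 9-16 |
Completion: A=9  B=1  C=16  D=5
Turnaround times: A=9, B=1, C=15, D=2
Average turnaround = (9+1+15+2) / 4 = 27/4 = 6.75

6.75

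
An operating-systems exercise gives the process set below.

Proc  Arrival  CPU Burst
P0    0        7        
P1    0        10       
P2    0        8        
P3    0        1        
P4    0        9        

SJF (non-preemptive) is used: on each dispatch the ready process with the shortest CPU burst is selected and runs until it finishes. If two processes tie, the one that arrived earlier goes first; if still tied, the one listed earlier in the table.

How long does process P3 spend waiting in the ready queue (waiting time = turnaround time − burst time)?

0

Gantt: | P3 0-1 | P0 1-8 | P2 8-16 | P4 16-25 | P1 25-35 |
Completion: P0=8  P1=35  P2=16  P3=1  P4=25
Turnaround (C−A): P0=8  P1=35  P2=16  P3=1  P4=25
Waiting(P3) = turnaround − burst = 1 − 1 = 0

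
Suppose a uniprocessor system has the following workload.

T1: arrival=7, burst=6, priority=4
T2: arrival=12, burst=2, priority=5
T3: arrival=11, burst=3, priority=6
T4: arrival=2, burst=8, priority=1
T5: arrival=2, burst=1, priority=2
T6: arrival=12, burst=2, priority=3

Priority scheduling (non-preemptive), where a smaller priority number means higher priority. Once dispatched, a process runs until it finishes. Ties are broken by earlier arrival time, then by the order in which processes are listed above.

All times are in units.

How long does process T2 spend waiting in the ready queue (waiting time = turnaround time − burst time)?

Schedule: | idle 0-2 | T4 2-10 | T5 10-11 | T1 11-17 | T6 17-19 | T2 19-21 | T3 21-24 |
Completion: T1=17  T2=21  T3=24  T4=10  T5=11  T6=19
Waiting(T2) = turnaround − burst = 9 − 2 = 7

7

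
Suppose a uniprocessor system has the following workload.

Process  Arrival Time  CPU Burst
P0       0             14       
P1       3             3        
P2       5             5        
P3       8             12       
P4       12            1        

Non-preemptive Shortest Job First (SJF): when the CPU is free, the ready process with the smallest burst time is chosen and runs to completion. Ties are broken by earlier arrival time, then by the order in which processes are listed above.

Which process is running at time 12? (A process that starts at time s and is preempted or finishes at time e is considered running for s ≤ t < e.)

Schedule: | P0 0-14 | P4 14-15 | P1 15-18 | P2 18-23 | P3 23-35 |
Completion: P0=14  P1=18  P2=23  P3=35  P4=15
Turnaround (C−A): P0=14  P1=15  P2=18  P3=27  P4=3

P0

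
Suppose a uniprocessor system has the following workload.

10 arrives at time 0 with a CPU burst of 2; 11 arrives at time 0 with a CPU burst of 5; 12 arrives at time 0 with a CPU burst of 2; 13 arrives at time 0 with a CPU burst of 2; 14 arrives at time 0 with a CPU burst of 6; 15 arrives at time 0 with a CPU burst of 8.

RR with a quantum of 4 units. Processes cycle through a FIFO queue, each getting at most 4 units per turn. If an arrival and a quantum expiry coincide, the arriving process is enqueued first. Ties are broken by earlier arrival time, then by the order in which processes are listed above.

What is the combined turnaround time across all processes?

Timeline: | 10 0-2 | 11 2-6 | 12 6-8 | 13 8-10 | 14 10-14 | 15 14-18 | 11 18-19 | 14 19-21 | 15 21-25 |
Completion: 10=2  11=19  12=8  13=10  14=21  15=25
Turnaround (C−A): 10=2  11=19  12=8  13=10  14=21  15=25
Turnaround = completion − arrival: 10=2, 11=19, 12=8, 13=10, 14=21, 15=25
Total turnaround = 2 + 19 + 8 + 10 + 21 + 25 = 85

85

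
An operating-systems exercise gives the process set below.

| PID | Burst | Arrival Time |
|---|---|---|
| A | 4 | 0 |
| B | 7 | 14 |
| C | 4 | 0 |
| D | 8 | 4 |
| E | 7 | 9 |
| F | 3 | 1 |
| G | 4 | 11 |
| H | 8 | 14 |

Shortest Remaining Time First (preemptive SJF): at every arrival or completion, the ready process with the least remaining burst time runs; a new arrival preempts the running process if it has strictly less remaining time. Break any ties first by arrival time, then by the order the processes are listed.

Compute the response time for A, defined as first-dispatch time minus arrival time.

0

Timeline: | A 0-4 | F 4-7 | C 7-11 | G 11-15 | E 15-22 | B 22-29 | D 29-37 | H 37-45 |
Completion: A=4  B=29  C=11  D=37  E=22  F=7  G=15  H=45
Response(A) = first start − arrival = 0 − 0 = 0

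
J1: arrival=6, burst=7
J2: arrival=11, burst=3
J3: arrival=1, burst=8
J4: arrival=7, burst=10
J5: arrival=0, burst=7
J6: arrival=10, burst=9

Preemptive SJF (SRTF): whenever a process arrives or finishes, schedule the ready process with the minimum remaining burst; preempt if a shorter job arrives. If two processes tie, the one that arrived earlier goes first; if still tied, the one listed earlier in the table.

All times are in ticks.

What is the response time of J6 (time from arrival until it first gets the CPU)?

Timeline: | J5 0-7 | J1 7-14 | J2 14-17 | J3 17-25 | J6 25-34 | J4 34-44 |
Completion: J1=14  J2=17  J3=25  J4=44  J5=7  J6=34
Response(J6) = first start − arrival = 25 − 10 = 15

15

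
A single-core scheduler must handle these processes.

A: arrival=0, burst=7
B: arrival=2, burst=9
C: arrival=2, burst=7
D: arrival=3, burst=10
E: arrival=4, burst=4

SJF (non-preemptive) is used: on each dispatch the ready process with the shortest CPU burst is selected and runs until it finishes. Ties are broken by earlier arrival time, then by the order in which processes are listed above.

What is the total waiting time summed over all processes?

52

Timeline: | A 0-7 | E 7-11 | C 11-18 | B 18-27 | D 27-37 |
Completion: A=7  B=27  C=18  D=37  E=11
Waiting = turnaround − burst: A=0, B=16, C=9, D=24, E=3
Total waiting = 0 + 16 + 9 + 24 + 3 = 52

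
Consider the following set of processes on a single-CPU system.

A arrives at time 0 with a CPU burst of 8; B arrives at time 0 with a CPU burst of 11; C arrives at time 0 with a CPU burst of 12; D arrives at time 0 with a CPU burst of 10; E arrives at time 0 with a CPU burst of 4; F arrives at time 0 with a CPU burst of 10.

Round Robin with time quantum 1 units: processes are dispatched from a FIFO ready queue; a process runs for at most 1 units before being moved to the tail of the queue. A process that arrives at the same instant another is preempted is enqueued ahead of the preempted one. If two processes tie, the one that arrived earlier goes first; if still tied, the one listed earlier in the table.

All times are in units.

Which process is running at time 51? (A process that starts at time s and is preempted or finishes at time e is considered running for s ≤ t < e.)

F

Gantt: | A 0-1 | B 1-2 | C 2-3 | D 3-4 | E 4-5 | F 5-6 | A 6-7 | B 7-8 | C 8-9 | D 9-10 | E 10-11 | F 11-12 | A 12-13 | B 13-14 | C 14-15 | D 15-16 | E 16-17 | F 17-18 | A 18-19 | B 19-20 | C 20-21 | D 21-22 | E 22-23 | F 23-24 | A 24-25 | B 25-26 | C 26-27 | D 27-28 | F 28-29 | A 29-30 | B 30-31 | C 31-32 | D 32-33 | F 33-34 | A 34-35 | B 35-36 | C 36-37 | D 37-38 | F 38-39 | A 39-40 | B 40-41 | C 41-42 | D 42-43 | F 43-44 | B 44-45 | C 45-46 | D 46-47 | F 47-48 | B 48-49 | C 49-50 | D 50-51 | F 51-52 | B 52-53 | C 53-55 |
Completion: A=40  B=53  C=55  D=51  E=23  F=52
Turnaround (C−A): A=40  B=53  C=55  D=51  E=23  F=52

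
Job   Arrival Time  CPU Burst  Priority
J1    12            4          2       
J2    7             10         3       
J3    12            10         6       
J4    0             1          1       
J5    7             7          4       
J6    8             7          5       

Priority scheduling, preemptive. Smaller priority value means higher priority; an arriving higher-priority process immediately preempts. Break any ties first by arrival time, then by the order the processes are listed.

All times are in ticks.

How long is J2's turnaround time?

14

Timeline: | J4 0-1 | idle 1-7 | J2 7-12 | J1 12-16 | J2 16-21 | J5 21-28 | J6 28-35 | J3 35-45 |
Completion: J1=16  J2=21  J3=45  J4=1  J5=28  J6=35
Turnaround(J2) = completion − arrival = 21 − 7 = 14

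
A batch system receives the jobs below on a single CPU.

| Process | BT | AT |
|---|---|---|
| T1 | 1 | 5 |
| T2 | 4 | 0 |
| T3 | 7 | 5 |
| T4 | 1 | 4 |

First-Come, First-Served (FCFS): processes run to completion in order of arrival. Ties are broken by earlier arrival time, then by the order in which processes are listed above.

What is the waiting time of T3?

1

Schedule: | T2 0-4 | T4 4-5 | T1 5-6 | T3 6-13 |
Completion: T1=6  T2=4  T3=13  T4=5
Turnaround (C−A): T1=1  T2=4  T3=8  T4=1
Waiting(T3) = turnaround − burst = 8 − 7 = 1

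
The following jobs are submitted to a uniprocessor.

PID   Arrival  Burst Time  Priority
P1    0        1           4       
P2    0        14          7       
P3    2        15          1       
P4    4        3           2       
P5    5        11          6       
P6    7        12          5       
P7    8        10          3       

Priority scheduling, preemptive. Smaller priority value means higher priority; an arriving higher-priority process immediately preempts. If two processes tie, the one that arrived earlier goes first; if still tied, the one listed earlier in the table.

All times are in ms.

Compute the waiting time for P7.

Timeline: | P1 0-1 | P2 1-2 | P3 2-17 | P4 17-20 | P7 20-30 | P6 30-42 | P5 42-53 | P2 53-66 |
Completion: P1=1  P2=66  P3=17  P4=20  P5=53  P6=42  P7=30
Turnaround (C−A): P1=1  P2=66  P3=15  P4=16  P5=48  P6=35  P7=22
Waiting(P7) = turnaround − burst = 22 − 10 = 12

12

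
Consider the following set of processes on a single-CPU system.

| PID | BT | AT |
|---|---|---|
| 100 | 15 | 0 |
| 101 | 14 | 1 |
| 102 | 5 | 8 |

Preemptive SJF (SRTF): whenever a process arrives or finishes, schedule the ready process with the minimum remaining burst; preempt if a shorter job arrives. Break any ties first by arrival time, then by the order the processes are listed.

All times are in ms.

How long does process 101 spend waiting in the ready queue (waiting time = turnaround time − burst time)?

Timeline: | 100 0-8 | 102 8-13 | 100 13-20 | 101 20-34 |
Completion: 100=20  101=34  102=13
Turnaround (C−A): 100=20  101=33  102=5
Waiting(101) = turnaround − burst = 33 − 14 = 19

19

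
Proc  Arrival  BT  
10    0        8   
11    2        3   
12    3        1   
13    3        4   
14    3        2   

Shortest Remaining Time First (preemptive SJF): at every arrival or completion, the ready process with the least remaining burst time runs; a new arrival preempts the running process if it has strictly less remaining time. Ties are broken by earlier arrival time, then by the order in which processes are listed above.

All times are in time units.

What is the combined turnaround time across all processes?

Timeline: | 10 0-2 | 11 2-3 | 12 3-4 | 11 4-6 | 14 6-8 | 13 8-12 | 10 12-18 |
Completion: 10=18  11=6  12=4  13=12  14=8
Turnaround = completion − arrival: 10=18, 11=4, 12=1, 13=9, 14=5
Total turnaround = 18 + 4 + 1 + 9 + 5 = 37

37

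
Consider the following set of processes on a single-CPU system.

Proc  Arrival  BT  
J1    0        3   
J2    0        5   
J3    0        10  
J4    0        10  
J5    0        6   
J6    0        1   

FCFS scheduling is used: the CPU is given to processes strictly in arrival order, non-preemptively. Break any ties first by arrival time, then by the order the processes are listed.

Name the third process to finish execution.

J3

Schedule: | J1 0-3 | J2 3-8 | J3 8-18 | J4 18-28 | J5 28-34 | J6 34-35 |
Completion: J1=3  J2=8  J3=18  J4=28  J5=34  J6=35
Turnaround (C−A): J1=3  J2=8  J3=18  J4=28  J5=34  J6=35
Finish order: J1 → J2 → J3 → J4 → J5 → J6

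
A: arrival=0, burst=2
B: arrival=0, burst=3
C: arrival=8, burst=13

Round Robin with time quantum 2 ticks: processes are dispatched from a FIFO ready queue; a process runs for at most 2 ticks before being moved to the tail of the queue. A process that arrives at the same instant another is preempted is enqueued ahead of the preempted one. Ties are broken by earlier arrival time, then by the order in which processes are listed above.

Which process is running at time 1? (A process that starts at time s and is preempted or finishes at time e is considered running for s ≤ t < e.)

Timeline: | A 0-2 | B 2-5 | idle 5-8 | C 8-21 |
Completion: A=2  B=5  C=21
Turnaround (C−A): A=2  B=5  C=13

A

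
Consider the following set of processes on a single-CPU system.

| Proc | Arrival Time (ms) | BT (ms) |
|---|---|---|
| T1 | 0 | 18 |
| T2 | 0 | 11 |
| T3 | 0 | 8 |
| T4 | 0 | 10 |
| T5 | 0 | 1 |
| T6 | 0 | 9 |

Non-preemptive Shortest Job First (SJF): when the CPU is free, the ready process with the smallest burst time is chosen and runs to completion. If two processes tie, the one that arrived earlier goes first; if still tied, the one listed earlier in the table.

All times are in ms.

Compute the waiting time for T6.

Gantt: | T5 0-1 | T3 1-9 | T6 9-18 | T4 18-28 | T2 28-39 | T1 39-57 |
Completion: T1=57  T2=39  T3=9  T4=28  T5=1  T6=18
Turnaround (C−A): T1=57  T2=39  T3=9  T4=28  T5=1  T6=18
Waiting(T6) = turnaround − burst = 18 − 9 = 9

9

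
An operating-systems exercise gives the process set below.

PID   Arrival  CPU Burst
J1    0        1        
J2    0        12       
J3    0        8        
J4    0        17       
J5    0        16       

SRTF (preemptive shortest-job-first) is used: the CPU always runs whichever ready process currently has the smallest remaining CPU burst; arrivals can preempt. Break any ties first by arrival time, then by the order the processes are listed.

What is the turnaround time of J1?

1

Schedule: | J1 0-1 | J3 1-9 | J2 9-21 | J5 21-37 | J4 37-54 |
Completion: J1=1  J2=21  J3=9  J4=54  J5=37
Turnaround(J1) = completion − arrival = 1 − 0 = 1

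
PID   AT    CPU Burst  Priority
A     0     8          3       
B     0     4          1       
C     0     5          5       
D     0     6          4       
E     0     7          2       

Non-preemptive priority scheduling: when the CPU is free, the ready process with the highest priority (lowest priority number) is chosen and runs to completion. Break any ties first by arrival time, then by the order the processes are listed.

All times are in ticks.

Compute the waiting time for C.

25

Timeline: | B 0-4 | E 4-11 | A 11-19 | D 19-25 | C 25-30 |
Completion: A=19  B=4  C=30  D=25  E=11
Turnaround (C−A): A=19  B=4  C=30  D=25  E=11
Waiting(C) = turnaround − burst = 30 − 5 = 25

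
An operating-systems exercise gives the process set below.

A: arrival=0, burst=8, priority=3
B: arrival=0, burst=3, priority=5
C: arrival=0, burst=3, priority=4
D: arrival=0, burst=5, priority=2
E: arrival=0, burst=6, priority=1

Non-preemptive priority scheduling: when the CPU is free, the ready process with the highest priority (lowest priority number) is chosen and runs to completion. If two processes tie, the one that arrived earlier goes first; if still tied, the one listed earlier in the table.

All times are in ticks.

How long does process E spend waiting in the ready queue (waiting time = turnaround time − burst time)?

0

Timeline: | E 0-6 | D 6-11 | A 11-19 | C 19-22 | B 22-25 |
Completion: A=19  B=25  C=22  D=11  E=6
Waiting(E) = turnaround − burst = 6 − 6 = 0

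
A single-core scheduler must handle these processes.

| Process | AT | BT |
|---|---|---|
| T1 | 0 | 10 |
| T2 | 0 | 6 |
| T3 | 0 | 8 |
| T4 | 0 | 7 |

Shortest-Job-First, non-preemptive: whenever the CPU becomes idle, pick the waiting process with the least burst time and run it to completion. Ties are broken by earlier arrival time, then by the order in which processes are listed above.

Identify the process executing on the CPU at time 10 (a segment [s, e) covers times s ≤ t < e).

Timeline: | T2 0-6 | T4 6-13 | T3 13-21 | T1 21-31 |
Completion: T1=31  T2=6  T3=21  T4=13

T4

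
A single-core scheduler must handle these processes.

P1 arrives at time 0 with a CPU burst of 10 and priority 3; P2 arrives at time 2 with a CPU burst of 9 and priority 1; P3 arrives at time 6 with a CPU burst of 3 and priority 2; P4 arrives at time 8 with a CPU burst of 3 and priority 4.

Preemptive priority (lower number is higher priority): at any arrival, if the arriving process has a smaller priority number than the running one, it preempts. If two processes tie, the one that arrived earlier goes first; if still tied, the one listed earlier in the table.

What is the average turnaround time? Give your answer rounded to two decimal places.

Gantt: | P1 0-2 | P2 2-11 | P3 11-14 | P1 14-22 | P4 22-25 |
Completion: P1=22  P2=11  P3=14  P4=25
Turnaround times: P1=22, P2=9, P3=8, P4=17
Average turnaround = (22+9+8+17) / 4 = 56/4 = 14.00

14.00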